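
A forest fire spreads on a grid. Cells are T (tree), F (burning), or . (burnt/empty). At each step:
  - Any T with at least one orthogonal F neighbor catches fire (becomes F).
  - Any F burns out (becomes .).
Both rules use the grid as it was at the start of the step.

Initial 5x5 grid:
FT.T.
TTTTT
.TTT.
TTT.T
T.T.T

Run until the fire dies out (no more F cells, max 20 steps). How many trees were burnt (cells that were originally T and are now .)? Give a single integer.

Step 1: +2 fires, +1 burnt (F count now 2)
Step 2: +1 fires, +2 burnt (F count now 1)
Step 3: +2 fires, +1 burnt (F count now 2)
Step 4: +3 fires, +2 burnt (F count now 3)
Step 5: +5 fires, +3 burnt (F count now 5)
Step 6: +2 fires, +5 burnt (F count now 2)
Step 7: +0 fires, +2 burnt (F count now 0)
Fire out after step 7
Initially T: 17, now '.': 23
Total burnt (originally-T cells now '.'): 15

Answer: 15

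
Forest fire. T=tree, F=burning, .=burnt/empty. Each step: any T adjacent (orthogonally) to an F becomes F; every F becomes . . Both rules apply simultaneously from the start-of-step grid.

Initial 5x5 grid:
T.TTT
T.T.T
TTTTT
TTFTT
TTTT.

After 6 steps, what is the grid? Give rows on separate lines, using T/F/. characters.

Step 1: 4 trees catch fire, 1 burn out
  T.TTT
  T.T.T
  TTFTT
  TF.FT
  TTFT.
Step 2: 7 trees catch fire, 4 burn out
  T.TTT
  T.F.T
  TF.FT
  F...F
  TF.F.
Step 3: 4 trees catch fire, 7 burn out
  T.FTT
  T...T
  F...F
  .....
  F....
Step 4: 3 trees catch fire, 4 burn out
  T..FT
  F...F
  .....
  .....
  .....
Step 5: 2 trees catch fire, 3 burn out
  F...F
  .....
  .....
  .....
  .....
Step 6: 0 trees catch fire, 2 burn out
  .....
  .....
  .....
  .....
  .....

.....
.....
.....
.....
.....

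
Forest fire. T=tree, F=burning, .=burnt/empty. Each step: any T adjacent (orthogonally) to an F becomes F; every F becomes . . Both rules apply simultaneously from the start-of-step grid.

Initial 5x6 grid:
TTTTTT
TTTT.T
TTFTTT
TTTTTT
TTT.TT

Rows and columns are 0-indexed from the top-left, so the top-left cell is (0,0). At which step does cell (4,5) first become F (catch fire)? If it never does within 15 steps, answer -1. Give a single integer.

Step 1: cell (4,5)='T' (+4 fires, +1 burnt)
Step 2: cell (4,5)='T' (+8 fires, +4 burnt)
Step 3: cell (4,5)='T' (+7 fires, +8 burnt)
Step 4: cell (4,5)='T' (+6 fires, +7 burnt)
Step 5: cell (4,5)='F' (+2 fires, +6 burnt)
  -> target ignites at step 5
Step 6: cell (4,5)='.' (+0 fires, +2 burnt)
  fire out at step 6

5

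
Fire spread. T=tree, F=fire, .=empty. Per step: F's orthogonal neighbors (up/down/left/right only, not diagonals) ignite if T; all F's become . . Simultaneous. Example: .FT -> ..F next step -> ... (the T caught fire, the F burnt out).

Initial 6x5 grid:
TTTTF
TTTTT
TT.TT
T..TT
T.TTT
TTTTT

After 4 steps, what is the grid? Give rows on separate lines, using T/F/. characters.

Step 1: 2 trees catch fire, 1 burn out
  TTTF.
  TTTTF
  TT.TT
  T..TT
  T.TTT
  TTTTT
Step 2: 3 trees catch fire, 2 burn out
  TTF..
  TTTF.
  TT.TF
  T..TT
  T.TTT
  TTTTT
Step 3: 4 trees catch fire, 3 burn out
  TF...
  TTF..
  TT.F.
  T..TF
  T.TTT
  TTTTT
Step 4: 4 trees catch fire, 4 burn out
  F....
  TF...
  TT...
  T..F.
  T.TTF
  TTTTT

F....
TF...
TT...
T..F.
T.TTF
TTTTT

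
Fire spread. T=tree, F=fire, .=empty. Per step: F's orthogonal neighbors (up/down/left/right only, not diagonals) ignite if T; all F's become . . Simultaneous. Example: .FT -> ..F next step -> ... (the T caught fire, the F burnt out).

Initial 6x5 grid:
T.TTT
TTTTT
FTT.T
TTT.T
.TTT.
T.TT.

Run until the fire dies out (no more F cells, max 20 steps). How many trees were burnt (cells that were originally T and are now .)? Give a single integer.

Step 1: +3 fires, +1 burnt (F count now 3)
Step 2: +4 fires, +3 burnt (F count now 4)
Step 3: +3 fires, +4 burnt (F count now 3)
Step 4: +3 fires, +3 burnt (F count now 3)
Step 5: +4 fires, +3 burnt (F count now 4)
Step 6: +3 fires, +4 burnt (F count now 3)
Step 7: +1 fires, +3 burnt (F count now 1)
Step 8: +0 fires, +1 burnt (F count now 0)
Fire out after step 8
Initially T: 22, now '.': 29
Total burnt (originally-T cells now '.'): 21

Answer: 21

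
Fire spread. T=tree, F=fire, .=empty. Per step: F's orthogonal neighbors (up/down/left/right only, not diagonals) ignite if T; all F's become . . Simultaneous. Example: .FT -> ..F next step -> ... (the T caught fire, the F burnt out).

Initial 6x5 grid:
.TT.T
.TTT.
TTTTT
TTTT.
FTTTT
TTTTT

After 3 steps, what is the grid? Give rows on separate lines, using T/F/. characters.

Step 1: 3 trees catch fire, 1 burn out
  .TT.T
  .TTT.
  TTTTT
  FTTT.
  .FTTT
  FTTTT
Step 2: 4 trees catch fire, 3 burn out
  .TT.T
  .TTT.
  FTTTT
  .FTT.
  ..FTT
  .FTTT
Step 3: 4 trees catch fire, 4 burn out
  .TT.T
  .TTT.
  .FTTT
  ..FT.
  ...FT
  ..FTT

.TT.T
.TTT.
.FTTT
..FT.
...FT
..FTT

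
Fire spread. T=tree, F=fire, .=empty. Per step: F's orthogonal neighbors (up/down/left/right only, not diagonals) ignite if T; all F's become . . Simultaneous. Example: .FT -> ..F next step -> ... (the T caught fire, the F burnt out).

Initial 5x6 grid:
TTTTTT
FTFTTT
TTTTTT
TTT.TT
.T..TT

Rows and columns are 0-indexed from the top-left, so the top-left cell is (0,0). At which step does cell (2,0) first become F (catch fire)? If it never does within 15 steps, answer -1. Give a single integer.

Step 1: cell (2,0)='F' (+6 fires, +2 burnt)
  -> target ignites at step 1
Step 2: cell (2,0)='.' (+7 fires, +6 burnt)
Step 3: cell (2,0)='.' (+4 fires, +7 burnt)
Step 4: cell (2,0)='.' (+4 fires, +4 burnt)
Step 5: cell (2,0)='.' (+2 fires, +4 burnt)
Step 6: cell (2,0)='.' (+1 fires, +2 burnt)
Step 7: cell (2,0)='.' (+0 fires, +1 burnt)
  fire out at step 7

1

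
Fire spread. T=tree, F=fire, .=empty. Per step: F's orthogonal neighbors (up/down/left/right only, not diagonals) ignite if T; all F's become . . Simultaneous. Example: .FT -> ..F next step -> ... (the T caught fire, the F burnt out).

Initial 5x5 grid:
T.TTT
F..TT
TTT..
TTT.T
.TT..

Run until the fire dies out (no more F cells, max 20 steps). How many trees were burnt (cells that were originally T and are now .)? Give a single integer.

Step 1: +2 fires, +1 burnt (F count now 2)
Step 2: +2 fires, +2 burnt (F count now 2)
Step 3: +2 fires, +2 burnt (F count now 2)
Step 4: +2 fires, +2 burnt (F count now 2)
Step 5: +1 fires, +2 burnt (F count now 1)
Step 6: +0 fires, +1 burnt (F count now 0)
Fire out after step 6
Initially T: 15, now '.': 19
Total burnt (originally-T cells now '.'): 9

Answer: 9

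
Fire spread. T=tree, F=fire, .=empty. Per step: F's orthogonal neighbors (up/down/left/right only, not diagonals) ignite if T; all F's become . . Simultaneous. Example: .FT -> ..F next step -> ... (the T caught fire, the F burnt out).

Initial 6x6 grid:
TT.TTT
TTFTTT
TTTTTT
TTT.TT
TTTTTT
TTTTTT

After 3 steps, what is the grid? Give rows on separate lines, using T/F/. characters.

Step 1: 3 trees catch fire, 1 burn out
  TT.TTT
  TF.FTT
  TTFTTT
  TTT.TT
  TTTTTT
  TTTTTT
Step 2: 7 trees catch fire, 3 burn out
  TF.FTT
  F...FT
  TF.FTT
  TTF.TT
  TTTTTT
  TTTTTT
Step 3: 7 trees catch fire, 7 burn out
  F...FT
  .....F
  F...FT
  TF..TT
  TTFTTT
  TTTTTT

F...FT
.....F
F...FT
TF..TT
TTFTTT
TTTTTT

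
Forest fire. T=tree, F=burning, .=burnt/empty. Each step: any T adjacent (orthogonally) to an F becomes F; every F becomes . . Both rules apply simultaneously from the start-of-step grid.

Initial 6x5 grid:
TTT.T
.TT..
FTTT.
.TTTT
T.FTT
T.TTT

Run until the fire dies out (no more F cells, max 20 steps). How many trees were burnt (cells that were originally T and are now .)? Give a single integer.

Answer: 17

Derivation:
Step 1: +4 fires, +2 burnt (F count now 4)
Step 2: +6 fires, +4 burnt (F count now 6)
Step 3: +5 fires, +6 burnt (F count now 5)
Step 4: +2 fires, +5 burnt (F count now 2)
Step 5: +0 fires, +2 burnt (F count now 0)
Fire out after step 5
Initially T: 20, now '.': 27
Total burnt (originally-T cells now '.'): 17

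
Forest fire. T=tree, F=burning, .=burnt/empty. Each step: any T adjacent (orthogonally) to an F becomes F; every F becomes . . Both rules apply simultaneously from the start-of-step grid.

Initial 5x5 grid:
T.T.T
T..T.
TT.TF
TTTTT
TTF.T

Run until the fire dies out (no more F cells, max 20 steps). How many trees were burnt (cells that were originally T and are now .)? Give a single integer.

Answer: 14

Derivation:
Step 1: +4 fires, +2 burnt (F count now 4)
Step 2: +5 fires, +4 burnt (F count now 5)
Step 3: +2 fires, +5 burnt (F count now 2)
Step 4: +1 fires, +2 burnt (F count now 1)
Step 5: +1 fires, +1 burnt (F count now 1)
Step 6: +1 fires, +1 burnt (F count now 1)
Step 7: +0 fires, +1 burnt (F count now 0)
Fire out after step 7
Initially T: 16, now '.': 23
Total burnt (originally-T cells now '.'): 14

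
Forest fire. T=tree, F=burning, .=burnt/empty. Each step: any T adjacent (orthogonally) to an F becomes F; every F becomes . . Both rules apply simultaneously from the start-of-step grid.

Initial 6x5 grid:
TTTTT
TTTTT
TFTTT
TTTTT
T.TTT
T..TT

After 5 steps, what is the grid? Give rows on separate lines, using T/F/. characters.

Step 1: 4 trees catch fire, 1 burn out
  TTTTT
  TFTTT
  F.FTT
  TFTTT
  T.TTT
  T..TT
Step 2: 6 trees catch fire, 4 burn out
  TFTTT
  F.FTT
  ...FT
  F.FTT
  T.TTT
  T..TT
Step 3: 7 trees catch fire, 6 burn out
  F.FTT
  ...FT
  ....F
  ...FT
  F.FTT
  T..TT
Step 4: 5 trees catch fire, 7 burn out
  ...FT
  ....F
  .....
  ....F
  ...FT
  F..TT
Step 5: 3 trees catch fire, 5 burn out
  ....F
  .....
  .....
  .....
  ....F
  ...FT

....F
.....
.....
.....
....F
...FT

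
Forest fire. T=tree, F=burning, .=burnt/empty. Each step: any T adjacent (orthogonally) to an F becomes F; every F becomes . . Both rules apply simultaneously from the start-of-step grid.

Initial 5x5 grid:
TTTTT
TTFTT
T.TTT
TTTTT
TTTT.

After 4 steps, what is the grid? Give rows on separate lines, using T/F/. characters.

Step 1: 4 trees catch fire, 1 burn out
  TTFTT
  TF.FT
  T.FTT
  TTTTT
  TTTT.
Step 2: 6 trees catch fire, 4 burn out
  TF.FT
  F...F
  T..FT
  TTFTT
  TTTT.
Step 3: 7 trees catch fire, 6 burn out
  F...F
  .....
  F...F
  TF.FT
  TTFT.
Step 4: 4 trees catch fire, 7 burn out
  .....
  .....
  .....
  F...F
  TF.F.

.....
.....
.....
F...F
TF.F.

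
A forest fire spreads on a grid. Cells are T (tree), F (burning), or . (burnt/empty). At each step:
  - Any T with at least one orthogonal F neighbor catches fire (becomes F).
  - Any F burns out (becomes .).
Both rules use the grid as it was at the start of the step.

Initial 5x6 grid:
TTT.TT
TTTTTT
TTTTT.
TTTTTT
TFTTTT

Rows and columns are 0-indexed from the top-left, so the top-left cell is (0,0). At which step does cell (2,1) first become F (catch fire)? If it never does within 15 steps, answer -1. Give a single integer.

Step 1: cell (2,1)='T' (+3 fires, +1 burnt)
Step 2: cell (2,1)='F' (+4 fires, +3 burnt)
  -> target ignites at step 2
Step 3: cell (2,1)='.' (+5 fires, +4 burnt)
Step 4: cell (2,1)='.' (+6 fires, +5 burnt)
Step 5: cell (2,1)='.' (+5 fires, +6 burnt)
Step 6: cell (2,1)='.' (+1 fires, +5 burnt)
Step 7: cell (2,1)='.' (+2 fires, +1 burnt)
Step 8: cell (2,1)='.' (+1 fires, +2 burnt)
Step 9: cell (2,1)='.' (+0 fires, +1 burnt)
  fire out at step 9

2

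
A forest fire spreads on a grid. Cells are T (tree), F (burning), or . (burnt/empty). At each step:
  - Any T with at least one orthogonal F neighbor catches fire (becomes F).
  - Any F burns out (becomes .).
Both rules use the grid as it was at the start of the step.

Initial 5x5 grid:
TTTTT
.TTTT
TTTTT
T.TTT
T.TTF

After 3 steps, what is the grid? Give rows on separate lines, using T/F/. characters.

Step 1: 2 trees catch fire, 1 burn out
  TTTTT
  .TTTT
  TTTTT
  T.TTF
  T.TF.
Step 2: 3 trees catch fire, 2 burn out
  TTTTT
  .TTTT
  TTTTF
  T.TF.
  T.F..
Step 3: 3 trees catch fire, 3 burn out
  TTTTT
  .TTTF
  TTTF.
  T.F..
  T....

TTTTT
.TTTF
TTTF.
T.F..
T....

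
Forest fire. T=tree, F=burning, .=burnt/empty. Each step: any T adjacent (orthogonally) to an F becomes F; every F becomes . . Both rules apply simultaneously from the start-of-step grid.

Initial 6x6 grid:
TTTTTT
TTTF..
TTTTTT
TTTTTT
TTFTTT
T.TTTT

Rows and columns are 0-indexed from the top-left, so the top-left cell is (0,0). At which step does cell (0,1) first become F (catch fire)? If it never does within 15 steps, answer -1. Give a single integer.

Step 1: cell (0,1)='T' (+7 fires, +2 burnt)
Step 2: cell (0,1)='T' (+10 fires, +7 burnt)
Step 3: cell (0,1)='F' (+10 fires, +10 burnt)
  -> target ignites at step 3
Step 4: cell (0,1)='.' (+4 fires, +10 burnt)
Step 5: cell (0,1)='.' (+0 fires, +4 burnt)
  fire out at step 5

3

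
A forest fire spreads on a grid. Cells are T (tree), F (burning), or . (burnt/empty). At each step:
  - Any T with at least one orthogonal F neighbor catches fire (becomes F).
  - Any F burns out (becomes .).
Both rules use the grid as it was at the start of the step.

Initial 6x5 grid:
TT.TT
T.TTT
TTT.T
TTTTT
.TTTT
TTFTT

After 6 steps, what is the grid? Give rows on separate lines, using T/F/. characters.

Step 1: 3 trees catch fire, 1 burn out
  TT.TT
  T.TTT
  TTT.T
  TTTTT
  .TFTT
  TF.FT
Step 2: 5 trees catch fire, 3 burn out
  TT.TT
  T.TTT
  TTT.T
  TTFTT
  .F.FT
  F...F
Step 3: 4 trees catch fire, 5 burn out
  TT.TT
  T.TTT
  TTF.T
  TF.FT
  ....F
  .....
Step 4: 4 trees catch fire, 4 burn out
  TT.TT
  T.FTT
  TF..T
  F...F
  .....
  .....
Step 5: 3 trees catch fire, 4 burn out
  TT.TT
  T..FT
  F...F
  .....
  .....
  .....
Step 6: 3 trees catch fire, 3 burn out
  TT.FT
  F...F
  .....
  .....
  .....
  .....

TT.FT
F...F
.....
.....
.....
.....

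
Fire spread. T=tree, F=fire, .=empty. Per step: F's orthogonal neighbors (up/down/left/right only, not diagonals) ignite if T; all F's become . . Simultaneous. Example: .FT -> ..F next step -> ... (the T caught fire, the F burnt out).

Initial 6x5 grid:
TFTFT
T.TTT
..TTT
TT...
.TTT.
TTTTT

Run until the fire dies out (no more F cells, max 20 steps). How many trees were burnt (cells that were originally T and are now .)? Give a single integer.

Step 1: +4 fires, +2 burnt (F count now 4)
Step 2: +4 fires, +4 burnt (F count now 4)
Step 3: +2 fires, +4 burnt (F count now 2)
Step 4: +0 fires, +2 burnt (F count now 0)
Fire out after step 4
Initially T: 20, now '.': 20
Total burnt (originally-T cells now '.'): 10

Answer: 10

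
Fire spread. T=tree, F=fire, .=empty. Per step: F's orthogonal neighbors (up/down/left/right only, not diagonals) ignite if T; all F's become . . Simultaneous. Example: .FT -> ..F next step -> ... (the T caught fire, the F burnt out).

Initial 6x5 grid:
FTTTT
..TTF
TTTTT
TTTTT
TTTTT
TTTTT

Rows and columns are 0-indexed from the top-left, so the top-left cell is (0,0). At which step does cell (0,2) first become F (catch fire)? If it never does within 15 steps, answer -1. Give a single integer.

Step 1: cell (0,2)='T' (+4 fires, +2 burnt)
Step 2: cell (0,2)='F' (+5 fires, +4 burnt)
  -> target ignites at step 2
Step 3: cell (0,2)='.' (+3 fires, +5 burnt)
Step 4: cell (0,2)='.' (+4 fires, +3 burnt)
Step 5: cell (0,2)='.' (+4 fires, +4 burnt)
Step 6: cell (0,2)='.' (+3 fires, +4 burnt)
Step 7: cell (0,2)='.' (+2 fires, +3 burnt)
Step 8: cell (0,2)='.' (+1 fires, +2 burnt)
Step 9: cell (0,2)='.' (+0 fires, +1 burnt)
  fire out at step 9

2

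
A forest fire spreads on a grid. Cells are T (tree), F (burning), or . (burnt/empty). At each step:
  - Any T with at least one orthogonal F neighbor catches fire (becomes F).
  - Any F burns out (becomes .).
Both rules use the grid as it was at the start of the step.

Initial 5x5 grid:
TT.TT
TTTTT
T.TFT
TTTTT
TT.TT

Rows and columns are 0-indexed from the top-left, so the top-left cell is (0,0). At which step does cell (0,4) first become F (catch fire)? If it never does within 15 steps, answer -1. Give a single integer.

Step 1: cell (0,4)='T' (+4 fires, +1 burnt)
Step 2: cell (0,4)='T' (+6 fires, +4 burnt)
Step 3: cell (0,4)='F' (+4 fires, +6 burnt)
  -> target ignites at step 3
Step 4: cell (0,4)='.' (+4 fires, +4 burnt)
Step 5: cell (0,4)='.' (+3 fires, +4 burnt)
Step 6: cell (0,4)='.' (+0 fires, +3 burnt)
  fire out at step 6

3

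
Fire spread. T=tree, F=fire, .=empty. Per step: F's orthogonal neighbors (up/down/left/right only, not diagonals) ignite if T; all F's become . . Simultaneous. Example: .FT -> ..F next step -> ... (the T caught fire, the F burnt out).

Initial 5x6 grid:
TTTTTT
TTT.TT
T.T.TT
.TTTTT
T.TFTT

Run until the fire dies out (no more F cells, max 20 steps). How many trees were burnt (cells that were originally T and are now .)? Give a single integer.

Answer: 23

Derivation:
Step 1: +3 fires, +1 burnt (F count now 3)
Step 2: +3 fires, +3 burnt (F count now 3)
Step 3: +4 fires, +3 burnt (F count now 4)
Step 4: +3 fires, +4 burnt (F count now 3)
Step 5: +4 fires, +3 burnt (F count now 4)
Step 6: +4 fires, +4 burnt (F count now 4)
Step 7: +2 fires, +4 burnt (F count now 2)
Step 8: +0 fires, +2 burnt (F count now 0)
Fire out after step 8
Initially T: 24, now '.': 29
Total burnt (originally-T cells now '.'): 23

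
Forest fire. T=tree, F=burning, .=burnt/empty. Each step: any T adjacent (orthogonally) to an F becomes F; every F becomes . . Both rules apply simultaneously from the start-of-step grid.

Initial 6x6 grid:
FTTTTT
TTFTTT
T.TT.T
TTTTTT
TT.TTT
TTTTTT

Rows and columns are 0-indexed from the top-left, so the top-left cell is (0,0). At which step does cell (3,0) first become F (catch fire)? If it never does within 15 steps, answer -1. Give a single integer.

Step 1: cell (3,0)='T' (+6 fires, +2 burnt)
Step 2: cell (3,0)='T' (+5 fires, +6 burnt)
Step 3: cell (3,0)='F' (+5 fires, +5 burnt)
  -> target ignites at step 3
Step 4: cell (3,0)='.' (+6 fires, +5 burnt)
Step 5: cell (3,0)='.' (+5 fires, +6 burnt)
Step 6: cell (3,0)='.' (+3 fires, +5 burnt)
Step 7: cell (3,0)='.' (+1 fires, +3 burnt)
Step 8: cell (3,0)='.' (+0 fires, +1 burnt)
  fire out at step 8

3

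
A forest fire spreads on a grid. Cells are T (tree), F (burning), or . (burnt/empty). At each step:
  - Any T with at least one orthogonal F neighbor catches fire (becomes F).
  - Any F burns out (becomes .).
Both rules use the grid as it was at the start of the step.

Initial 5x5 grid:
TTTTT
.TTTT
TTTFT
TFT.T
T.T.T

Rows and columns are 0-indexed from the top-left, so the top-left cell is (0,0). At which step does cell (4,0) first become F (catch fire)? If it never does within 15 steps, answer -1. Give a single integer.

Step 1: cell (4,0)='T' (+6 fires, +2 burnt)
Step 2: cell (4,0)='F' (+8 fires, +6 burnt)
  -> target ignites at step 2
Step 3: cell (4,0)='.' (+4 fires, +8 burnt)
Step 4: cell (4,0)='.' (+1 fires, +4 burnt)
Step 5: cell (4,0)='.' (+0 fires, +1 burnt)
  fire out at step 5

2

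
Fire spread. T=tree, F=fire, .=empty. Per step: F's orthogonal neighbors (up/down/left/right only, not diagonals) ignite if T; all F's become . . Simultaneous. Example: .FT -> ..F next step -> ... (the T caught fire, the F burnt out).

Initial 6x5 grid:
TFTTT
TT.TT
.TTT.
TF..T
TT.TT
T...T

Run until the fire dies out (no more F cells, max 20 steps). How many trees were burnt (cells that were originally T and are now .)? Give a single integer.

Answer: 15

Derivation:
Step 1: +6 fires, +2 burnt (F count now 6)
Step 2: +4 fires, +6 burnt (F count now 4)
Step 3: +4 fires, +4 burnt (F count now 4)
Step 4: +1 fires, +4 burnt (F count now 1)
Step 5: +0 fires, +1 burnt (F count now 0)
Fire out after step 5
Initially T: 19, now '.': 26
Total burnt (originally-T cells now '.'): 15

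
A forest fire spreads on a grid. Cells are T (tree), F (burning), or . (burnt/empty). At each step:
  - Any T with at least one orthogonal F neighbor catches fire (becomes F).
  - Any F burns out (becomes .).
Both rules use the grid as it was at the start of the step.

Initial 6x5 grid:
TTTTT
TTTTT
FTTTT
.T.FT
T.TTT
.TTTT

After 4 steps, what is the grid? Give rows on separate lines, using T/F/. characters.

Step 1: 5 trees catch fire, 2 burn out
  TTTTT
  FTTTT
  .FTFT
  .T..F
  T.TFT
  .TTTT
Step 2: 9 trees catch fire, 5 burn out
  FTTTT
  .FTFT
  ..F.F
  .F...
  T.F.F
  .TTFT
Step 3: 6 trees catch fire, 9 burn out
  .FTFT
  ..F.F
  .....
  .....
  T....
  .TF.F
Step 4: 3 trees catch fire, 6 burn out
  ..F.F
  .....
  .....
  .....
  T....
  .F...

..F.F
.....
.....
.....
T....
.F...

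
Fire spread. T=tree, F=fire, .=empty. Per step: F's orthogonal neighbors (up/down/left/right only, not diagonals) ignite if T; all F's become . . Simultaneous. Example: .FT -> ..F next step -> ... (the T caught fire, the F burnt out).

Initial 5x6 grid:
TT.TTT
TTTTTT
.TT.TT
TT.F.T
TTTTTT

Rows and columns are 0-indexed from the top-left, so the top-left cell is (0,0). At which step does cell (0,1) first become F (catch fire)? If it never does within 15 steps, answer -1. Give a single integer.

Step 1: cell (0,1)='T' (+1 fires, +1 burnt)
Step 2: cell (0,1)='T' (+2 fires, +1 burnt)
Step 3: cell (0,1)='T' (+2 fires, +2 burnt)
Step 4: cell (0,1)='T' (+3 fires, +2 burnt)
Step 5: cell (0,1)='T' (+3 fires, +3 burnt)
Step 6: cell (0,1)='T' (+4 fires, +3 burnt)
Step 7: cell (0,1)='F' (+5 fires, +4 burnt)
  -> target ignites at step 7
Step 8: cell (0,1)='.' (+3 fires, +5 burnt)
Step 9: cell (0,1)='.' (+1 fires, +3 burnt)
Step 10: cell (0,1)='.' (+0 fires, +1 burnt)
  fire out at step 10

7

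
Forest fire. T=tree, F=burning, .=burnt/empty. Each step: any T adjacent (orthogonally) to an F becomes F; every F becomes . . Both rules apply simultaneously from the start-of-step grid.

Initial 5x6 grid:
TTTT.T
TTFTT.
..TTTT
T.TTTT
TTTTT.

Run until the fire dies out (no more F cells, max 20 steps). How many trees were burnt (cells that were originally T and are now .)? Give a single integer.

Step 1: +4 fires, +1 burnt (F count now 4)
Step 2: +6 fires, +4 burnt (F count now 6)
Step 3: +4 fires, +6 burnt (F count now 4)
Step 4: +4 fires, +4 burnt (F count now 4)
Step 5: +3 fires, +4 burnt (F count now 3)
Step 6: +1 fires, +3 burnt (F count now 1)
Step 7: +0 fires, +1 burnt (F count now 0)
Fire out after step 7
Initially T: 23, now '.': 29
Total burnt (originally-T cells now '.'): 22

Answer: 22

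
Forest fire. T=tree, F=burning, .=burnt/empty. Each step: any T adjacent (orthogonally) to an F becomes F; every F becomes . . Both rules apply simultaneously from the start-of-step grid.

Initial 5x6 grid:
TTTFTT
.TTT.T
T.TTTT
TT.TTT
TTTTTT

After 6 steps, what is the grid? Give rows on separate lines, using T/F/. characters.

Step 1: 3 trees catch fire, 1 burn out
  TTF.FT
  .TTF.T
  T.TTTT
  TT.TTT
  TTTTTT
Step 2: 4 trees catch fire, 3 burn out
  TF...F
  .TF..T
  T.TFTT
  TT.TTT
  TTTTTT
Step 3: 6 trees catch fire, 4 burn out
  F.....
  .F...F
  T.F.FT
  TT.FTT
  TTTTTT
Step 4: 3 trees catch fire, 6 burn out
  ......
  ......
  T....F
  TT..FT
  TTTFTT
Step 5: 3 trees catch fire, 3 burn out
  ......
  ......
  T.....
  TT...F
  TTF.FT
Step 6: 2 trees catch fire, 3 burn out
  ......
  ......
  T.....
  TT....
  TF...F

......
......
T.....
TT....
TF...F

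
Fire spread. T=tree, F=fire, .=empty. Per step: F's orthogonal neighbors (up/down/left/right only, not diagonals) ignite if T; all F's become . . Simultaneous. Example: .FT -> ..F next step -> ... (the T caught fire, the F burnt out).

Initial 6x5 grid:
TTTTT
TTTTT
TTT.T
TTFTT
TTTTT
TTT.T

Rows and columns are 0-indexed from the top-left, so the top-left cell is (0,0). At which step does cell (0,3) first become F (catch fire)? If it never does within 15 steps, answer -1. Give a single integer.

Step 1: cell (0,3)='T' (+4 fires, +1 burnt)
Step 2: cell (0,3)='T' (+7 fires, +4 burnt)
Step 3: cell (0,3)='T' (+8 fires, +7 burnt)
Step 4: cell (0,3)='F' (+6 fires, +8 burnt)
  -> target ignites at step 4
Step 5: cell (0,3)='.' (+2 fires, +6 burnt)
Step 6: cell (0,3)='.' (+0 fires, +2 burnt)
  fire out at step 6

4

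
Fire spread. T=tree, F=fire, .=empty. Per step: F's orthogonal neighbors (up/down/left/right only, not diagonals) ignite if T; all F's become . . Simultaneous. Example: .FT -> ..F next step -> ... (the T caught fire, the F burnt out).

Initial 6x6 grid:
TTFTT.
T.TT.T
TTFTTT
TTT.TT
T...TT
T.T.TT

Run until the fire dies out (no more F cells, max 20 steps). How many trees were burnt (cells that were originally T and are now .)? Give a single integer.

Step 1: +6 fires, +2 burnt (F count now 6)
Step 2: +6 fires, +6 burnt (F count now 6)
Step 3: +4 fires, +6 burnt (F count now 4)
Step 4: +4 fires, +4 burnt (F count now 4)
Step 5: +3 fires, +4 burnt (F count now 3)
Step 6: +1 fires, +3 burnt (F count now 1)
Step 7: +0 fires, +1 burnt (F count now 0)
Fire out after step 7
Initially T: 25, now '.': 35
Total burnt (originally-T cells now '.'): 24

Answer: 24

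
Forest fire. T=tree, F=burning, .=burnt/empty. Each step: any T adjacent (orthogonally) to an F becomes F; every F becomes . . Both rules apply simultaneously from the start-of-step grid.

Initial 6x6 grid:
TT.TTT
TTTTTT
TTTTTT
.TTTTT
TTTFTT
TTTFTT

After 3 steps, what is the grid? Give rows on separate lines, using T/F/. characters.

Step 1: 5 trees catch fire, 2 burn out
  TT.TTT
  TTTTTT
  TTTTTT
  .TTFTT
  TTF.FT
  TTF.FT
Step 2: 7 trees catch fire, 5 burn out
  TT.TTT
  TTTTTT
  TTTFTT
  .TF.FT
  TF...F
  TF...F
Step 3: 7 trees catch fire, 7 burn out
  TT.TTT
  TTTFTT
  TTF.FT
  .F...F
  F.....
  F.....

TT.TTT
TTTFTT
TTF.FT
.F...F
F.....
F.....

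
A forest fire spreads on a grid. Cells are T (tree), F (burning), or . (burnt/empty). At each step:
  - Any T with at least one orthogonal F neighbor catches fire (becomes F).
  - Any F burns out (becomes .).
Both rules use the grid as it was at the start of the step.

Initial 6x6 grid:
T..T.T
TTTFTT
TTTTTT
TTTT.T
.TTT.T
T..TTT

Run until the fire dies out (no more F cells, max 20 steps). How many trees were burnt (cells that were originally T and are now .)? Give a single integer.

Answer: 26

Derivation:
Step 1: +4 fires, +1 burnt (F count now 4)
Step 2: +5 fires, +4 burnt (F count now 5)
Step 3: +6 fires, +5 burnt (F count now 6)
Step 4: +6 fires, +6 burnt (F count now 6)
Step 5: +4 fires, +6 burnt (F count now 4)
Step 6: +1 fires, +4 burnt (F count now 1)
Step 7: +0 fires, +1 burnt (F count now 0)
Fire out after step 7
Initially T: 27, now '.': 35
Total burnt (originally-T cells now '.'): 26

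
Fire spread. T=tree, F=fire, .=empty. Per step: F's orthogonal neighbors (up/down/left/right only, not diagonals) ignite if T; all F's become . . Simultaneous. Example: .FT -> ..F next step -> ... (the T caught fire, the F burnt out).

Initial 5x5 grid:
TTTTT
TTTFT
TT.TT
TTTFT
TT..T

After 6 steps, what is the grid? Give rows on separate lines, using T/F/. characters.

Step 1: 6 trees catch fire, 2 burn out
  TTTFT
  TTF.F
  TT.FT
  TTF.F
  TT..T
Step 2: 6 trees catch fire, 6 burn out
  TTF.F
  TF...
  TT..F
  TF...
  TT..F
Step 3: 5 trees catch fire, 6 burn out
  TF...
  F....
  TF...
  F....
  TF...
Step 4: 3 trees catch fire, 5 burn out
  F....
  .....
  F....
  .....
  F....
Step 5: 0 trees catch fire, 3 burn out
  .....
  .....
  .....
  .....
  .....
Step 6: 0 trees catch fire, 0 burn out
  .....
  .....
  .....
  .....
  .....

.....
.....
.....
.....
.....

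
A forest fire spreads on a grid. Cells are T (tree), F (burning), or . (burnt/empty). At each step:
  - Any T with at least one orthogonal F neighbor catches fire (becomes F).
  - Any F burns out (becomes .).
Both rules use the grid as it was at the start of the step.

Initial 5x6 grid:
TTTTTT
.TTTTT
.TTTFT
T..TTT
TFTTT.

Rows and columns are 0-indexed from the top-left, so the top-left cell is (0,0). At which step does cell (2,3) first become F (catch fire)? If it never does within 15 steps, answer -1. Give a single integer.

Step 1: cell (2,3)='F' (+6 fires, +2 burnt)
  -> target ignites at step 1
Step 2: cell (2,3)='.' (+9 fires, +6 burnt)
Step 3: cell (2,3)='.' (+4 fires, +9 burnt)
Step 4: cell (2,3)='.' (+2 fires, +4 burnt)
Step 5: cell (2,3)='.' (+1 fires, +2 burnt)
Step 6: cell (2,3)='.' (+1 fires, +1 burnt)
Step 7: cell (2,3)='.' (+0 fires, +1 burnt)
  fire out at step 7

1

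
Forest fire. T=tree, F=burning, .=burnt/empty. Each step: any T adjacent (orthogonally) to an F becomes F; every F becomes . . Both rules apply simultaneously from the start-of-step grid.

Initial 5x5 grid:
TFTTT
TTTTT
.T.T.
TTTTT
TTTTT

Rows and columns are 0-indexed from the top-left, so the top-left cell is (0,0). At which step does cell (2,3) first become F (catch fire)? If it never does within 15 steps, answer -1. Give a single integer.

Step 1: cell (2,3)='T' (+3 fires, +1 burnt)
Step 2: cell (2,3)='T' (+4 fires, +3 burnt)
Step 3: cell (2,3)='T' (+3 fires, +4 burnt)
Step 4: cell (2,3)='F' (+5 fires, +3 burnt)
  -> target ignites at step 4
Step 5: cell (2,3)='.' (+3 fires, +5 burnt)
Step 6: cell (2,3)='.' (+2 fires, +3 burnt)
Step 7: cell (2,3)='.' (+1 fires, +2 burnt)
Step 8: cell (2,3)='.' (+0 fires, +1 burnt)
  fire out at step 8

4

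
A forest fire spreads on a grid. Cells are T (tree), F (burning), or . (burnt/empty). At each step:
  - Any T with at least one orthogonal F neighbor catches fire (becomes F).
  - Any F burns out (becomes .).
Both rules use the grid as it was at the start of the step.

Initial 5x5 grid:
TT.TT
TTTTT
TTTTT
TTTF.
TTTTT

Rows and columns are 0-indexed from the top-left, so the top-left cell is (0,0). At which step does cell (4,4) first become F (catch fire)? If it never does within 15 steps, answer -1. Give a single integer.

Step 1: cell (4,4)='T' (+3 fires, +1 burnt)
Step 2: cell (4,4)='F' (+6 fires, +3 burnt)
  -> target ignites at step 2
Step 3: cell (4,4)='.' (+6 fires, +6 burnt)
Step 4: cell (4,4)='.' (+4 fires, +6 burnt)
Step 5: cell (4,4)='.' (+2 fires, +4 burnt)
Step 6: cell (4,4)='.' (+1 fires, +2 burnt)
Step 7: cell (4,4)='.' (+0 fires, +1 burnt)
  fire out at step 7

2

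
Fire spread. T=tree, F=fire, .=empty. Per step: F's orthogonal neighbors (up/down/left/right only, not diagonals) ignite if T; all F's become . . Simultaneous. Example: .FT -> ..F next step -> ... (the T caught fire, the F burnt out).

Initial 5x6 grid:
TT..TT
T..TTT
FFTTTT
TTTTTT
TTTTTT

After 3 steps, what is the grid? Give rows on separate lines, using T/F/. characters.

Step 1: 4 trees catch fire, 2 burn out
  TT..TT
  F..TTT
  ..FTTT
  FFTTTT
  TTTTTT
Step 2: 5 trees catch fire, 4 burn out
  FT..TT
  ...TTT
  ...FTT
  ..FTTT
  FFTTTT
Step 3: 5 trees catch fire, 5 burn out
  .F..TT
  ...FTT
  ....FT
  ...FTT
  ..FTTT

.F..TT
...FTT
....FT
...FTT
..FTTT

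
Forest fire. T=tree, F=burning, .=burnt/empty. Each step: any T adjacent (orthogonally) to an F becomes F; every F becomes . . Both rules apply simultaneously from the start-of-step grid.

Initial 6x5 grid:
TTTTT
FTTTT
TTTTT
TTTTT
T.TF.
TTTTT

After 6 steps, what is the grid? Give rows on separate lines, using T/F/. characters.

Step 1: 6 trees catch fire, 2 burn out
  FTTTT
  .FTTT
  FTTTT
  TTTFT
  T.F..
  TTTFT
Step 2: 9 trees catch fire, 6 burn out
  .FTTT
  ..FTT
  .FTFT
  FTF.F
  T....
  TTF.F
Step 3: 7 trees catch fire, 9 burn out
  ..FTT
  ...FT
  ..F.F
  .F...
  F....
  TF...
Step 4: 3 trees catch fire, 7 burn out
  ...FT
  ....F
  .....
  .....
  .....
  F....
Step 5: 1 trees catch fire, 3 burn out
  ....F
  .....
  .....
  .....
  .....
  .....
Step 6: 0 trees catch fire, 1 burn out
  .....
  .....
  .....
  .....
  .....
  .....

.....
.....
.....
.....
.....
.....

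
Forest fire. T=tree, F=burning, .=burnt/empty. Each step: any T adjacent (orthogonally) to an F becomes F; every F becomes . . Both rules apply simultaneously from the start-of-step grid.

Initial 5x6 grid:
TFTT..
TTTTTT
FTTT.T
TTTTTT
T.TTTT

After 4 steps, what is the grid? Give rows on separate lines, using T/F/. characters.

Step 1: 6 trees catch fire, 2 burn out
  F.FT..
  FFTTTT
  .FTT.T
  FTTTTT
  T.TTTT
Step 2: 5 trees catch fire, 6 burn out
  ...F..
  ..FTTT
  ..FT.T
  .FTTTT
  F.TTTT
Step 3: 3 trees catch fire, 5 burn out
  ......
  ...FTT
  ...F.T
  ..FTTT
  ..TTTT
Step 4: 3 trees catch fire, 3 burn out
  ......
  ....FT
  .....T
  ...FTT
  ..FTTT

......
....FT
.....T
...FTT
..FTTT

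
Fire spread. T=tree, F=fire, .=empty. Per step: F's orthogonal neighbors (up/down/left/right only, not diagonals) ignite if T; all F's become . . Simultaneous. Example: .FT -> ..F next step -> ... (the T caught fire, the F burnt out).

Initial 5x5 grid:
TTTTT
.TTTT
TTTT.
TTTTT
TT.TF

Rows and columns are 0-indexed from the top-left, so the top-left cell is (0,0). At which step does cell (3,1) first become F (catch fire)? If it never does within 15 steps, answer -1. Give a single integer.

Step 1: cell (3,1)='T' (+2 fires, +1 burnt)
Step 2: cell (3,1)='T' (+1 fires, +2 burnt)
Step 3: cell (3,1)='T' (+2 fires, +1 burnt)
Step 4: cell (3,1)='F' (+3 fires, +2 burnt)
  -> target ignites at step 4
Step 5: cell (3,1)='.' (+6 fires, +3 burnt)
Step 6: cell (3,1)='.' (+5 fires, +6 burnt)
Step 7: cell (3,1)='.' (+1 fires, +5 burnt)
Step 8: cell (3,1)='.' (+1 fires, +1 burnt)
Step 9: cell (3,1)='.' (+0 fires, +1 burnt)
  fire out at step 9

4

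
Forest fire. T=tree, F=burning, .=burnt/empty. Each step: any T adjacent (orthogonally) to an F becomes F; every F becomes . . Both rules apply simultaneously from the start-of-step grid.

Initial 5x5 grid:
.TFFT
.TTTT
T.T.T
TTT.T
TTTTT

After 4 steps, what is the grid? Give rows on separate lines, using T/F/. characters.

Step 1: 4 trees catch fire, 2 burn out
  .F..F
  .TFFT
  T.T.T
  TTT.T
  TTTTT
Step 2: 3 trees catch fire, 4 burn out
  .....
  .F..F
  T.F.T
  TTT.T
  TTTTT
Step 3: 2 trees catch fire, 3 burn out
  .....
  .....
  T...F
  TTF.T
  TTTTT
Step 4: 3 trees catch fire, 2 burn out
  .....
  .....
  T....
  TF..F
  TTFTT

.....
.....
T....
TF..F
TTFTT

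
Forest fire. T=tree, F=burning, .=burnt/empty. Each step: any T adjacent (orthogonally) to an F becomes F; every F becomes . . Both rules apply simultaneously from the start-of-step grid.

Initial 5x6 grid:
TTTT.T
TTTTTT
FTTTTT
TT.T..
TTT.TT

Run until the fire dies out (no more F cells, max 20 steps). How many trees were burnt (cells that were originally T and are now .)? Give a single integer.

Answer: 22

Derivation:
Step 1: +3 fires, +1 burnt (F count now 3)
Step 2: +5 fires, +3 burnt (F count now 5)
Step 3: +4 fires, +5 burnt (F count now 4)
Step 4: +5 fires, +4 burnt (F count now 5)
Step 5: +3 fires, +5 burnt (F count now 3)
Step 6: +1 fires, +3 burnt (F count now 1)
Step 7: +1 fires, +1 burnt (F count now 1)
Step 8: +0 fires, +1 burnt (F count now 0)
Fire out after step 8
Initially T: 24, now '.': 28
Total burnt (originally-T cells now '.'): 22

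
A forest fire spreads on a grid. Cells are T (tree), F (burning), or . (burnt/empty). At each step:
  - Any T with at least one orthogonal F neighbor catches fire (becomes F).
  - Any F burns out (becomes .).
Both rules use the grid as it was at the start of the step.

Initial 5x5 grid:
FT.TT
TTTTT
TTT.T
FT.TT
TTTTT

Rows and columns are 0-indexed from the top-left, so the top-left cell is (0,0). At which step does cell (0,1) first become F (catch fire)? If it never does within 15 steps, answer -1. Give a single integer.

Step 1: cell (0,1)='F' (+5 fires, +2 burnt)
  -> target ignites at step 1
Step 2: cell (0,1)='.' (+3 fires, +5 burnt)
Step 3: cell (0,1)='.' (+3 fires, +3 burnt)
Step 4: cell (0,1)='.' (+2 fires, +3 burnt)
Step 5: cell (0,1)='.' (+4 fires, +2 burnt)
Step 6: cell (0,1)='.' (+3 fires, +4 burnt)
Step 7: cell (0,1)='.' (+0 fires, +3 burnt)
  fire out at step 7

1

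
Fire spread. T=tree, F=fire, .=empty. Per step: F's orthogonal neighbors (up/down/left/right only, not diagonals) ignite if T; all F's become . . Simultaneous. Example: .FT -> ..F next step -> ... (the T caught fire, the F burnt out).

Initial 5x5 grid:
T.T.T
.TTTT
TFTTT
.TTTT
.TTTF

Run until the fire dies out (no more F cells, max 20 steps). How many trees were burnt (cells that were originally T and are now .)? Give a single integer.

Answer: 17

Derivation:
Step 1: +6 fires, +2 burnt (F count now 6)
Step 2: +7 fires, +6 burnt (F count now 7)
Step 3: +3 fires, +7 burnt (F count now 3)
Step 4: +1 fires, +3 burnt (F count now 1)
Step 5: +0 fires, +1 burnt (F count now 0)
Fire out after step 5
Initially T: 18, now '.': 24
Total burnt (originally-T cells now '.'): 17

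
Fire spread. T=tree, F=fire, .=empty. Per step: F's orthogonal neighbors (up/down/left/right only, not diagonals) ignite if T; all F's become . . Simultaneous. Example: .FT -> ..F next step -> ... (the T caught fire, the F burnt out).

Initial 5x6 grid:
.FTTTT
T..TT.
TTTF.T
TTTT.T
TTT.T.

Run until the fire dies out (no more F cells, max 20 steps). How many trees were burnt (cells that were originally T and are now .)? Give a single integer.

Answer: 17

Derivation:
Step 1: +4 fires, +2 burnt (F count now 4)
Step 2: +4 fires, +4 burnt (F count now 4)
Step 3: +4 fires, +4 burnt (F count now 4)
Step 4: +4 fires, +4 burnt (F count now 4)
Step 5: +1 fires, +4 burnt (F count now 1)
Step 6: +0 fires, +1 burnt (F count now 0)
Fire out after step 6
Initially T: 20, now '.': 27
Total burnt (originally-T cells now '.'): 17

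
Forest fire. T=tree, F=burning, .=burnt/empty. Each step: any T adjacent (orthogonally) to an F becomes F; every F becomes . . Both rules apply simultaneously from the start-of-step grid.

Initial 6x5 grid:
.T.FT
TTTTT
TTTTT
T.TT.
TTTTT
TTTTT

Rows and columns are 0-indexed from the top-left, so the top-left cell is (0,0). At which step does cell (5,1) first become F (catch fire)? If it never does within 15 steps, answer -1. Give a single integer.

Step 1: cell (5,1)='T' (+2 fires, +1 burnt)
Step 2: cell (5,1)='T' (+3 fires, +2 burnt)
Step 3: cell (5,1)='T' (+4 fires, +3 burnt)
Step 4: cell (5,1)='T' (+5 fires, +4 burnt)
Step 5: cell (5,1)='T' (+4 fires, +5 burnt)
Step 6: cell (5,1)='T' (+4 fires, +4 burnt)
Step 7: cell (5,1)='F' (+2 fires, +4 burnt)
  -> target ignites at step 7
Step 8: cell (5,1)='.' (+1 fires, +2 burnt)
Step 9: cell (5,1)='.' (+0 fires, +1 burnt)
  fire out at step 9

7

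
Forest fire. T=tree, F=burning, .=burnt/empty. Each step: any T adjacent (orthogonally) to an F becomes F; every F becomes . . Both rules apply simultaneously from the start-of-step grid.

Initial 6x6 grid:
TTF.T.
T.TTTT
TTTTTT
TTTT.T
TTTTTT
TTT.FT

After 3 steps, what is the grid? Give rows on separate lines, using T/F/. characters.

Step 1: 4 trees catch fire, 2 burn out
  TF..T.
  T.FTTT
  TTTTTT
  TTTT.T
  TTTTFT
  TTT..F
Step 2: 5 trees catch fire, 4 burn out
  F...T.
  T..FTT
  TTFTTT
  TTTT.T
  TTTF.F
  TTT...
Step 3: 8 trees catch fire, 5 burn out
  ....T.
  F...FT
  TF.FTT
  TTFF.F
  TTF...
  TTT...

....T.
F...FT
TF.FTT
TTFF.F
TTF...
TTT...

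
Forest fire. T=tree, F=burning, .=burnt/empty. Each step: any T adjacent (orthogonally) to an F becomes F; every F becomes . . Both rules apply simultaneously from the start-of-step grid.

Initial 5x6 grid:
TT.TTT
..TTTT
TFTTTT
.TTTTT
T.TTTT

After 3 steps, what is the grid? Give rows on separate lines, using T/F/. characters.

Step 1: 3 trees catch fire, 1 burn out
  TT.TTT
  ..TTTT
  F.FTTT
  .FTTTT
  T.TTTT
Step 2: 3 trees catch fire, 3 burn out
  TT.TTT
  ..FTTT
  ...FTT
  ..FTTT
  T.TTTT
Step 3: 4 trees catch fire, 3 burn out
  TT.TTT
  ...FTT
  ....FT
  ...FTT
  T.FTTT

TT.TTT
...FTT
....FT
...FTT
T.FTTT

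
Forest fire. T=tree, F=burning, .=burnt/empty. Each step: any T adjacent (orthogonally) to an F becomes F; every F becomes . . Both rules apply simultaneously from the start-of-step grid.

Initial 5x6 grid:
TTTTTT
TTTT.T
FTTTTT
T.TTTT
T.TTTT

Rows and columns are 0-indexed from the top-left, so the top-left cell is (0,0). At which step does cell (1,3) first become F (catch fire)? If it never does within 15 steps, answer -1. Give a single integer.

Step 1: cell (1,3)='T' (+3 fires, +1 burnt)
Step 2: cell (1,3)='T' (+4 fires, +3 burnt)
Step 3: cell (1,3)='T' (+4 fires, +4 burnt)
Step 4: cell (1,3)='F' (+5 fires, +4 burnt)
  -> target ignites at step 4
Step 5: cell (1,3)='.' (+4 fires, +5 burnt)
Step 6: cell (1,3)='.' (+4 fires, +4 burnt)
Step 7: cell (1,3)='.' (+2 fires, +4 burnt)
Step 8: cell (1,3)='.' (+0 fires, +2 burnt)
  fire out at step 8

4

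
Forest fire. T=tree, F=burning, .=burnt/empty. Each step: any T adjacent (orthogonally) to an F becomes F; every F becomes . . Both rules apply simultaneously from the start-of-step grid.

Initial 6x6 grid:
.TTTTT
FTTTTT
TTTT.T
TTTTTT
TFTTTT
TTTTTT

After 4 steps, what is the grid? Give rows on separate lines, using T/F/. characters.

Step 1: 6 trees catch fire, 2 burn out
  .TTTTT
  .FTTTT
  FTTT.T
  TFTTTT
  F.FTTT
  TFTTTT
Step 2: 8 trees catch fire, 6 burn out
  .FTTTT
  ..FTTT
  .FTT.T
  F.FTTT
  ...FTT
  F.FTTT
Step 3: 6 trees catch fire, 8 burn out
  ..FTTT
  ...FTT
  ..FT.T
  ...FTT
  ....FT
  ...FTT
Step 4: 6 trees catch fire, 6 burn out
  ...FTT
  ....FT
  ...F.T
  ....FT
  .....F
  ....FT

...FTT
....FT
...F.T
....FT
.....F
....FT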